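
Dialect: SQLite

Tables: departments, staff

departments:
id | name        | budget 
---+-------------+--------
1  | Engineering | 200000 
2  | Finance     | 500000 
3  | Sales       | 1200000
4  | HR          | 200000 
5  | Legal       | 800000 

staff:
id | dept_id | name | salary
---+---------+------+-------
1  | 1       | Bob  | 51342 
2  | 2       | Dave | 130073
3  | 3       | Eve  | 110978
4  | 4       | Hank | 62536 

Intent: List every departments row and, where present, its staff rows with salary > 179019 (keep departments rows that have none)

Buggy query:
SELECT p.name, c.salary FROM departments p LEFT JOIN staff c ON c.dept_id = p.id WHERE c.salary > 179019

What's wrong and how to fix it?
Bug: A WHERE condition on the right-hand table after LEFT JOIN drops unmatched parents

Fix: Move the right-table condition into the ON clause so unmatched parents are kept

Corrected query:
SELECT p.name, c.salary FROM departments p LEFT JOIN staff c ON c.dept_id = p.id AND c.salary > 179019

Result:
name        | salary
------------+-------
Engineering | NULL  
Finance     | NULL  
Sales       | NULL  
HR          | NULL  
Legal       | NULL  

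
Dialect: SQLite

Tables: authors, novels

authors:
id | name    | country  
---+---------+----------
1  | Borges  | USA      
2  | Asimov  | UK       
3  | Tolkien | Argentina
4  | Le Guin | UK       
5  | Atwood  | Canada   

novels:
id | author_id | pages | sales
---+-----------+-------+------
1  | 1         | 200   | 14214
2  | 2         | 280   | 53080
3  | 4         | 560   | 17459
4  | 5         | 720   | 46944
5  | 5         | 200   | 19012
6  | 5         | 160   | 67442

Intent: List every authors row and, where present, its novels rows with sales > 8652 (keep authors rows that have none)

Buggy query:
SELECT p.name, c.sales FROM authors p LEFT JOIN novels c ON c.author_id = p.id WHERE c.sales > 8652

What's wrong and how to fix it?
Bug: A WHERE condition on the right-hand table after LEFT JOIN drops unmatched parents

Fix: Move the right-table condition into the ON clause so unmatched parents are kept

Corrected query:
SELECT p.name, c.sales FROM authors p LEFT JOIN novels c ON c.author_id = p.id AND c.sales > 8652

Result:
name    | sales
--------+------
Borges  | 14214
Asimov  | 53080
Tolkien | NULL 
Le Guin | 17459
Atwood  | 19012
Atwood  | 46944
Atwood  | 67442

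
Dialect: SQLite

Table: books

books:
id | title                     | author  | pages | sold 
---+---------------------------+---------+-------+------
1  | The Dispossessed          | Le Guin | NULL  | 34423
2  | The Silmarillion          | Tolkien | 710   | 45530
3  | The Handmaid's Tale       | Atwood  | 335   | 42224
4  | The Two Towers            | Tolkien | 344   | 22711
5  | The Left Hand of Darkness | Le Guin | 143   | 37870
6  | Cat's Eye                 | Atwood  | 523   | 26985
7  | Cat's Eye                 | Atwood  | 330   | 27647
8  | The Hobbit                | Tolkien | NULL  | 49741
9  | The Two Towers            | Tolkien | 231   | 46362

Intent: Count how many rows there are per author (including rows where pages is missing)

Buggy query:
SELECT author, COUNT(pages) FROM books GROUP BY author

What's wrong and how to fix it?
Bug: COUNT(column) counts non-NULL values only; rows with NULL pages aren't counted

Fix: Replace COUNT(pages) with COUNT(*)

Corrected query:
SELECT author, COUNT(*) FROM books GROUP BY author

Result:
author  | COUNT(*)
--------+---------
Atwood  | 3       
Le Guin | 2       
Tolkien | 4       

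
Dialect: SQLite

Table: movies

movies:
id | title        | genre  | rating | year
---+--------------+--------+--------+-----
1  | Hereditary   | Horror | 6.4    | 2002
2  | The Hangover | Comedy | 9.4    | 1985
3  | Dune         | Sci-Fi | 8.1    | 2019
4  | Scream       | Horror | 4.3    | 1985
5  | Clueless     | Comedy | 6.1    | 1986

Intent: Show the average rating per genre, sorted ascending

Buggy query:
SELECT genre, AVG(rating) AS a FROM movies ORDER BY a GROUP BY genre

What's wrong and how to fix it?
Bug: ORDER BY appears before GROUP BY; SQL clause order requires GROUP BY first

Fix: Reorder: SELECT … FROM … GROUP BY … ORDER BY …

Corrected query:
SELECT genre, AVG(rating) AS a FROM movies GROUP BY genre ORDER BY a

Result:
genre  | a   
-------+-----
Horror | 5.35
Comedy | 7.75
Sci-Fi | 8.1 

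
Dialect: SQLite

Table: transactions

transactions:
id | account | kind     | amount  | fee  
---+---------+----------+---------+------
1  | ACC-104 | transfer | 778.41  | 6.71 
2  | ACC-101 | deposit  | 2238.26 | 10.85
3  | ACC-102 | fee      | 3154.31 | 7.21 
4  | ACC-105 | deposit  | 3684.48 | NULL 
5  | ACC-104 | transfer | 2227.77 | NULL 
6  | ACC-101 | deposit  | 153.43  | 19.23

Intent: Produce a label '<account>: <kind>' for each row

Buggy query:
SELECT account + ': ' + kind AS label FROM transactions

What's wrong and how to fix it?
Bug: SQLite uses || for string concatenation; + coerces text to numbers (yielding 0)

Fix: Use the || operator for string concatenation

Corrected query:
SELECT account || ': ' || kind AS label FROM transactions

Result:
label            
-----------------
ACC-104: transfer
ACC-101: deposit 
ACC-102: fee     
ACC-105: deposit 
ACC-104: transfer
ACC-101: deposit 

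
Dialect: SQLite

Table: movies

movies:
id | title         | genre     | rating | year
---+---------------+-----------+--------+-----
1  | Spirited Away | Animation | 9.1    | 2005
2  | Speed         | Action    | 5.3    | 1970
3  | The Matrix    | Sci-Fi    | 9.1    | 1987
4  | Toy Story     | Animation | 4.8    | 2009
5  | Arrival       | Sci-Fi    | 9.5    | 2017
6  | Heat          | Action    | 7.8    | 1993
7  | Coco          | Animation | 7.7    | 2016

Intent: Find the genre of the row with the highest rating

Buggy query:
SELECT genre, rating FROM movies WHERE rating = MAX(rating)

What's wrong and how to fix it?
Bug: MAX(rating) is an aggregate and cannot be used directly in WHERE

Fix: Wrap MAX in a scalar subquery so WHERE compares against a single value

Corrected query:
SELECT genre, rating FROM movies WHERE rating = (SELECT MAX(rating) FROM movies)

Result:
genre  | rating
-------+-------
Sci-Fi | 9.5   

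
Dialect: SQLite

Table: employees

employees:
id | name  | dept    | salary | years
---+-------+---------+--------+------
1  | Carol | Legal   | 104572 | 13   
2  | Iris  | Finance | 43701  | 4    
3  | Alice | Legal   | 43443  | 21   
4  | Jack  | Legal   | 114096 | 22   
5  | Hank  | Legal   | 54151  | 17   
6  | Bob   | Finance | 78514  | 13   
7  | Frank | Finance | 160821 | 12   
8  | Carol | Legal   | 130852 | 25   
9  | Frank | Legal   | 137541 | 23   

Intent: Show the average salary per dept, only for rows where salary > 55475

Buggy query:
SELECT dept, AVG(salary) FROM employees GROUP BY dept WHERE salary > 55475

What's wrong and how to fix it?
Bug: Row-level WHERE must come before GROUP BY in the clause order

Fix: Place WHERE between FROM and GROUP BY

Corrected query:
SELECT dept, AVG(salary) FROM employees WHERE salary > 55475 GROUP BY dept

Result:
dept    | AVG(salary)
--------+------------
Finance | 119667.5   
Legal   | 121765.25  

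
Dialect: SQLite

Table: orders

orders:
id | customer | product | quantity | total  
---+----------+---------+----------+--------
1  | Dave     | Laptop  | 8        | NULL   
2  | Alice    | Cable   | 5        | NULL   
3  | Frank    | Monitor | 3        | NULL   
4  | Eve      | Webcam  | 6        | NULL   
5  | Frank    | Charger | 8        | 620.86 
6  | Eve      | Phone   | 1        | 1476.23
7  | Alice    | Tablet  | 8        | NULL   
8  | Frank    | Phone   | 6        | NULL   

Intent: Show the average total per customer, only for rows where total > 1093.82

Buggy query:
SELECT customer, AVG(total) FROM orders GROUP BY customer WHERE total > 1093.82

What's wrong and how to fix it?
Bug: Row-level WHERE must come before GROUP BY in the clause order

Fix: Place WHERE between FROM and GROUP BY

Corrected query:
SELECT customer, AVG(total) FROM orders WHERE total > 1093.82 GROUP BY customer

Result:
customer | AVG(total)
---------+-----------
Eve      | 1476.23   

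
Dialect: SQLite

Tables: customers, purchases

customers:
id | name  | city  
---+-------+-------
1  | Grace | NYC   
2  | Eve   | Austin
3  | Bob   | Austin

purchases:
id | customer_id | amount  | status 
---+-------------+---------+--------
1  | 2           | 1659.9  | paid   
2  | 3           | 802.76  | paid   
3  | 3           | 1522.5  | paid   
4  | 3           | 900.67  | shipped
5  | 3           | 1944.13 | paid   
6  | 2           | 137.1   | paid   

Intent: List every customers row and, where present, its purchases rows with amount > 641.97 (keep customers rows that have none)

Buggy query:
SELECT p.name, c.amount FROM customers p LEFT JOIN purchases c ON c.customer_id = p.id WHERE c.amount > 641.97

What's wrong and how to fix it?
Bug: A WHERE condition on the right-hand table after LEFT JOIN drops unmatched parents

Fix: Move the right-table condition into the ON clause so unmatched parents are kept

Corrected query:
SELECT p.name, c.amount FROM customers p LEFT JOIN purchases c ON c.customer_id = p.id AND c.amount > 641.97

Result:
name  | amount 
------+--------
Grace | NULL   
Eve   | 1659.9 
Bob   | 802.76 
Bob   | 900.67 
Bob   | 1522.5 
Bob   | 1944.13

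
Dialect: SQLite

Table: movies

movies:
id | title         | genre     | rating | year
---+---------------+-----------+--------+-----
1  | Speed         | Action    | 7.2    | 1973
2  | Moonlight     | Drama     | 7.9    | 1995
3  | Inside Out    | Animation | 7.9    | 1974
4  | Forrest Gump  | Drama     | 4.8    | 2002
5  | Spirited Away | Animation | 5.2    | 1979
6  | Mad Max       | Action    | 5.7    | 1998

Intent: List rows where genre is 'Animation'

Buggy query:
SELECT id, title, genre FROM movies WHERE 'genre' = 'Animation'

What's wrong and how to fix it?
Bug: 'genre' in single quotes is a string literal, not the column; the comparison is literal-vs-literal and never true

Fix: Remove the quotes around the column name (or use double quotes for an identifier)

Corrected query:
SELECT id, title, genre FROM movies WHERE genre = 'Animation'

Result:
id | title         | genre    
---+---------------+----------
3  | Inside Out    | Animation
5  | Spirited Away | Animation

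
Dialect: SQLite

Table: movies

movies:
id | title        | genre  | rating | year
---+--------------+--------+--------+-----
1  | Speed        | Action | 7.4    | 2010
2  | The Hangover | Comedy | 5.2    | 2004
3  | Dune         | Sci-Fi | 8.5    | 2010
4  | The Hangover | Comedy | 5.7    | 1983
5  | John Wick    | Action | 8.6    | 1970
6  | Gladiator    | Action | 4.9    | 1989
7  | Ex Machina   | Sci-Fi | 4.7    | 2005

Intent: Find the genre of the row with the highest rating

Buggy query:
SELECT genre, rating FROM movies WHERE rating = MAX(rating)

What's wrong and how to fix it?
Bug: WHERE is evaluated per row; an aggregate over the whole table isn't defined there

Fix: Use a subquery: WHERE rating = (SELECT MAX(rating) FROM movies)

Corrected query:
SELECT genre, rating FROM movies WHERE rating = (SELECT MAX(rating) FROM movies)

Result:
genre  | rating
-------+-------
Action | 8.6   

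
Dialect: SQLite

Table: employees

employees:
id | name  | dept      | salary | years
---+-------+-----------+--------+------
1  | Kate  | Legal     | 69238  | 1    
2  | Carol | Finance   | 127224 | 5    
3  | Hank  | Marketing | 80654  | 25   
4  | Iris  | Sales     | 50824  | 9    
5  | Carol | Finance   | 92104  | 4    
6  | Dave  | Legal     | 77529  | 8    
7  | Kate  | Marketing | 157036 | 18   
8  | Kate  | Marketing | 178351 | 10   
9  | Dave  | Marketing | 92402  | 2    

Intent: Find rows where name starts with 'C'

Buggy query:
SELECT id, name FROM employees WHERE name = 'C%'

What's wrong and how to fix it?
Bug: '=' compares the literal string including the % character; pattern matching needs LIKE

Fix: Use LIKE for wildcard pattern matching

Corrected query:
SELECT id, name FROM employees WHERE name LIKE 'C%'

Result:
id | name 
---+------
2  | Carol
5  | Carol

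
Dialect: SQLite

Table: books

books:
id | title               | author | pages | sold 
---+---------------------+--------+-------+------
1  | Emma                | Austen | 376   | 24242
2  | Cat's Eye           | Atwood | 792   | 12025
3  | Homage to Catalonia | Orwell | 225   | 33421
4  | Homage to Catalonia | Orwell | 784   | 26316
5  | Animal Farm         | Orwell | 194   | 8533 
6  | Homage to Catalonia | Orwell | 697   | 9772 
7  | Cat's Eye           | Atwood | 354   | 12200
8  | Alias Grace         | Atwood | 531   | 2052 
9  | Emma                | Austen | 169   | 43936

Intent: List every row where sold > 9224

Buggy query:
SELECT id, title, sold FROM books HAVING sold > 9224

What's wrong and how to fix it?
Bug: HAVING filters the output of aggregation, but this query has no GROUP BY and no aggregate functions, so SQLite rejects it (HAVING clause on a non-aggregate query); the condition here is per row

Fix: Replace HAVING with WHERE since the condition applies to individual rows

Corrected query:
SELECT id, title, sold FROM books WHERE sold > 9224

Result:
id | title               | sold 
---+---------------------+------
1  | Emma                | 24242
2  | Cat's Eye           | 12025
3  | Homage to Catalonia | 33421
4  | Homage to Catalonia | 26316
6  | Homage to Catalonia | 9772 
7  | Cat's Eye           | 12200
9  | Emma                | 43936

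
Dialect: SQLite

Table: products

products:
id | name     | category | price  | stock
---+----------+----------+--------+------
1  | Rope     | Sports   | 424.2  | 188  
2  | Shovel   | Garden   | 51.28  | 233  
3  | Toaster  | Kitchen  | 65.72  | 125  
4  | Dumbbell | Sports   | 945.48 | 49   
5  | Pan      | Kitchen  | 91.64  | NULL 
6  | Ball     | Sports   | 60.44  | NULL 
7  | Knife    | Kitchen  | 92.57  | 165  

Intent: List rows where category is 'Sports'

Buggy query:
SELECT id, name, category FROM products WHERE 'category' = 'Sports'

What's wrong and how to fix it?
Bug: 'category' in single quotes is a string literal, not the column; the comparison is literal-vs-literal and never true

Fix: Reference the column as category without single quotes

Corrected query:
SELECT id, name, category FROM products WHERE category = 'Sports'

Result:
id | name     | category
---+----------+---------
1  | Rope     | Sports  
4  | Dumbbell | Sports  
6  | Ball     | Sports  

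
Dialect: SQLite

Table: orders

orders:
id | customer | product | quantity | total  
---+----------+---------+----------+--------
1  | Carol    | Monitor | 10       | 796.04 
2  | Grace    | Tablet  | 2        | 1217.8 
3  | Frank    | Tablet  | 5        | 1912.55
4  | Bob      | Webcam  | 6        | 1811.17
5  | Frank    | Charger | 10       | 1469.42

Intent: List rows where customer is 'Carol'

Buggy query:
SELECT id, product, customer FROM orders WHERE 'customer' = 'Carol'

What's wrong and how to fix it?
Bug: 'customer' in single quotes is a string literal, not the column; the comparison is literal-vs-literal and never true

Fix: Remove the quotes around the column name (or use double quotes for an identifier)

Corrected query:
SELECT id, product, customer FROM orders WHERE customer = 'Carol'

Result:
id | product | customer
---+---------+---------
1  | Monitor | Carol   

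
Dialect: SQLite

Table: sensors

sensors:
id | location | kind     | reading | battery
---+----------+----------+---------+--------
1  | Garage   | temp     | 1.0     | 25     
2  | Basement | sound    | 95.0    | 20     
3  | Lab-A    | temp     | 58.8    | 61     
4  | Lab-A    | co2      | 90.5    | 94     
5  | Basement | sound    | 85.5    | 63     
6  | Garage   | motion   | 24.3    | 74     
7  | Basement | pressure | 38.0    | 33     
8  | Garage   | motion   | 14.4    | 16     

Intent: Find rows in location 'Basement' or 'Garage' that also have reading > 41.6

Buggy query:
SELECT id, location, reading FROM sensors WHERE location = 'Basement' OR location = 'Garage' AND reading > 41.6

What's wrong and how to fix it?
Bug: AND binds tighter than OR, so this parses as location = 'Basement' OR (location = 'Garage' AND reading > 41.6)

Fix: Group the OR with parentheses (or use IN), then AND the threshold

Corrected query:
SELECT id, location, reading FROM sensors WHERE (location = 'Basement' OR location = 'Garage') AND reading > 41.6

Result:
id | location | reading
---+----------+--------
2  | Basement | 95     
5  | Basement | 85.5   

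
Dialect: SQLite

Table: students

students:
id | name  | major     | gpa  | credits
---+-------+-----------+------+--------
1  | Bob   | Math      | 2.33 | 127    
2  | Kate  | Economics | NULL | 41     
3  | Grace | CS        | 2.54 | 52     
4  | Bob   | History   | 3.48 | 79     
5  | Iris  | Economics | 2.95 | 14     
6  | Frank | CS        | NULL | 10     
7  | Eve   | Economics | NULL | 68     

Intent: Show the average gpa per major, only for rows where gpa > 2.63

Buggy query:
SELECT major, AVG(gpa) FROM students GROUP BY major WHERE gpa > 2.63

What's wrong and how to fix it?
Bug: Row-level WHERE must come before GROUP BY in the clause order

Fix: Place WHERE between FROM and GROUP BY

Corrected query:
SELECT major, AVG(gpa) FROM students WHERE gpa > 2.63 GROUP BY major

Result:
major     | AVG(gpa)
----------+---------
Economics | 2.95    
History   | 3.48    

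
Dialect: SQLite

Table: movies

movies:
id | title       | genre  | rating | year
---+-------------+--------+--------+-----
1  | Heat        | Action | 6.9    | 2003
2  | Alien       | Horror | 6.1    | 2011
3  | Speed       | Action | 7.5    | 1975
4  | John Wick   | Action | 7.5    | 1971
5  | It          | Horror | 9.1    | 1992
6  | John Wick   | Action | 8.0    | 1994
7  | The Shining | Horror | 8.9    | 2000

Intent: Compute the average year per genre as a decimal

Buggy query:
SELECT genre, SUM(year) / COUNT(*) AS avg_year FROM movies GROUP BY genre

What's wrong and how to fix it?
Bug: Both operands are integers, so '/' performs integer division and truncates

Fix: Cast one side to REAL so the division keeps the fractional part

Corrected query:
SELECT genre, SUM(year) * 1.0 / COUNT(*) AS avg_year FROM movies GROUP BY genre

Result:
genre  | avg_year
-------+---------
Action | 1985.75 
Horror | 2001    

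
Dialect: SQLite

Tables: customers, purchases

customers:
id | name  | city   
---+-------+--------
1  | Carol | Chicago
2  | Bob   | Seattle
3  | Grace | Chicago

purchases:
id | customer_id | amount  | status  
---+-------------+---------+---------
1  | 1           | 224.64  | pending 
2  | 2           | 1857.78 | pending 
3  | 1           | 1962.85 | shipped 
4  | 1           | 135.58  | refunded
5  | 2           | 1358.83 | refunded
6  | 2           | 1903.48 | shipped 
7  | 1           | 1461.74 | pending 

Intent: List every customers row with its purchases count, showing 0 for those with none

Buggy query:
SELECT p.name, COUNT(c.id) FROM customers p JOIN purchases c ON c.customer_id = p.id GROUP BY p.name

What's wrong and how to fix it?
Bug: An inner join excludes parents with zero children

Fix: Switch to LEFT JOIN to retain unmatched parent rows

Corrected query:
SELECT p.name, COUNT(c.id) FROM customers p LEFT JOIN purchases c ON c.customer_id = p.id GROUP BY p.name

Result:
name  | COUNT(c.id)
------+------------
Bob   | 3          
Carol | 4          
Grace | 0          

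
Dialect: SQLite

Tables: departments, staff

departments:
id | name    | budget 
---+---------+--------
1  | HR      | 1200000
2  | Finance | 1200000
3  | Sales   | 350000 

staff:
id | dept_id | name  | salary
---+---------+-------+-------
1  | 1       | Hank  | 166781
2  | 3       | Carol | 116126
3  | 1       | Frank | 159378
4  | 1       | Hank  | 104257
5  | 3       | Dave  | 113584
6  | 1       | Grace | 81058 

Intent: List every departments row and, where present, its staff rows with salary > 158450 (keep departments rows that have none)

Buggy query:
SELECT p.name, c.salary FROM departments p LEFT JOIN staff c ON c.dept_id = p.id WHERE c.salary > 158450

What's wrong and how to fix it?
Bug: Filtering c.salary in WHERE discards the NULL rows produced by LEFT JOIN, turning it into an inner join

Fix: Put 'c.salary > 158450' in the JOIN's ON clause instead of WHERE

Corrected query:
SELECT p.name, c.salary FROM departments p LEFT JOIN staff c ON c.dept_id = p.id AND c.salary > 158450

Result:
name    | salary
--------+-------
HR      | 159378
HR      | 166781
Finance | NULL  
Sales   | NULL  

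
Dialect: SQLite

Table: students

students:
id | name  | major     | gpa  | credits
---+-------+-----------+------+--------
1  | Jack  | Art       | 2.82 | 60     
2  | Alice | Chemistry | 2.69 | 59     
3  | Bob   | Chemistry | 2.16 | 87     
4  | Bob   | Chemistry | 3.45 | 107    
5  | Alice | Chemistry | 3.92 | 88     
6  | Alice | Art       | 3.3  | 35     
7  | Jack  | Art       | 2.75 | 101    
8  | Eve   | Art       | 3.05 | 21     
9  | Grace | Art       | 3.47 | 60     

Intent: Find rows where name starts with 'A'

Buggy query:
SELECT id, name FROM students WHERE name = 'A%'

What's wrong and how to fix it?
Bug: '=' compares the literal string including the % character; pattern matching needs LIKE

Fix: Use LIKE for wildcard pattern matching

Corrected query:
SELECT id, name FROM students WHERE name LIKE 'A%'

Result:
id | name 
---+------
2  | Alice
5  | Alice
6  | Alice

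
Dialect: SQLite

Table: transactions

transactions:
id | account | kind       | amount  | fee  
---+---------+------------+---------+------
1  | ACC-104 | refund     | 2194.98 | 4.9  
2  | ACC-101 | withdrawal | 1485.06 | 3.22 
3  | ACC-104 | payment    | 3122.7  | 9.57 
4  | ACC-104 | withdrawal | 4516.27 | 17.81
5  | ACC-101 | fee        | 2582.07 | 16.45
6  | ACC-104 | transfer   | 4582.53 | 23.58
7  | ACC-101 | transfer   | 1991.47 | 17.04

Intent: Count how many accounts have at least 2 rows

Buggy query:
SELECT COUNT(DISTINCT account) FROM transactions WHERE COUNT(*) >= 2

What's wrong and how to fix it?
Bug: COUNT(*) cannot appear in WHERE; the per-group count doesn't exist yet

Fix: Use a subquery that GROUPs and filters with HAVING, then count its rows

Corrected query:
SELECT COUNT(*) FROM (SELECT account FROM transactions GROUP BY account HAVING COUNT(*) >= 2)

Result:
COUNT(*)
--------
2       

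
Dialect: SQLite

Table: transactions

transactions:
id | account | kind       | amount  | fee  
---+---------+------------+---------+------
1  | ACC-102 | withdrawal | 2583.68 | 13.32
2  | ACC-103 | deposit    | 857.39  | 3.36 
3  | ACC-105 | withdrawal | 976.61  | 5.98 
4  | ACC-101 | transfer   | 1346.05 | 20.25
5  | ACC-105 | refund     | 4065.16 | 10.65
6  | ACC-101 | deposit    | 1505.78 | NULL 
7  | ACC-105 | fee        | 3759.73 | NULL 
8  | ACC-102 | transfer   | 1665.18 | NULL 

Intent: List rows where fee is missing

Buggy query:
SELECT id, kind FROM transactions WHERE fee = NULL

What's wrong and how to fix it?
Bug: '= NULL' is always unknown in SQL three-valued logic, so no rows match

Fix: Use IS NULL to test for NULL

Corrected query:
SELECT id, kind FROM transactions WHERE fee IS NULL

Result:
id | kind    
---+---------
6  | deposit 
7  | fee     
8  | transfer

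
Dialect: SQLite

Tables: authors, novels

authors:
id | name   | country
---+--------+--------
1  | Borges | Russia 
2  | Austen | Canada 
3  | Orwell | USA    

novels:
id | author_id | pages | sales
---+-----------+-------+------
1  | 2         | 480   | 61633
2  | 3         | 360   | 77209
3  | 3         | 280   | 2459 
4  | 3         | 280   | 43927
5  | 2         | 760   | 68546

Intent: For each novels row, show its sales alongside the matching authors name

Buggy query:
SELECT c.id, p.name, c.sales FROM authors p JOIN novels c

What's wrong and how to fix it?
Bug: JOIN with no ON clause produces a cartesian product; every novels row pairs with every authors row

Fix: Add ON c.author_id = p.id to the JOIN

Corrected query:
SELECT c.id, p.name, c.sales FROM authors p JOIN novels c ON c.author_id = p.id

Result:
id | name   | sales
---+--------+------
1  | Austen | 61633
2  | Orwell | 77209
3  | Orwell | 2459 
4  | Orwell | 43927
5  | Austen | 68546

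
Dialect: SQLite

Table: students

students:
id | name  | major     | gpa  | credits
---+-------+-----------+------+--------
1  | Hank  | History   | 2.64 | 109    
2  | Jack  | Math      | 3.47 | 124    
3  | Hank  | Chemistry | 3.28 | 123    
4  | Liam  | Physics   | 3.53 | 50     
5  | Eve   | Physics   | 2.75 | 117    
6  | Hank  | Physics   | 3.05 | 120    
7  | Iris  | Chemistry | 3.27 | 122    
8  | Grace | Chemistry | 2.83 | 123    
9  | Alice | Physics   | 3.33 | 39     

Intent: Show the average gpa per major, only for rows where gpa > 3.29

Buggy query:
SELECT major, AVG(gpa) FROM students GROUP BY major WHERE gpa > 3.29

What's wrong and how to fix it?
Bug: Row-level WHERE must come before GROUP BY in the clause order

Fix: Place WHERE between FROM and GROUP BY

Corrected query:
SELECT major, AVG(gpa) FROM students WHERE gpa > 3.29 GROUP BY major

Result:
major   | AVG(gpa)
--------+---------
Math    | 3.47    
Physics | 3.43    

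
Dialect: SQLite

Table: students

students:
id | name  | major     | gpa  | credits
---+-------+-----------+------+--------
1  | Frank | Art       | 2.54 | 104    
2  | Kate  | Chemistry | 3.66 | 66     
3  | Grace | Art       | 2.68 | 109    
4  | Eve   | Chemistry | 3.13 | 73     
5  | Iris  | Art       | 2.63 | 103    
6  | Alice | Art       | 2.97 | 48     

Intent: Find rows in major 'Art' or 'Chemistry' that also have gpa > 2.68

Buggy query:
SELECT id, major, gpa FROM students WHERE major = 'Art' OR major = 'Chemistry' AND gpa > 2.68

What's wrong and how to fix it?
Bug: Without parentheses, AND is evaluated before OR, so the gpa filter only applies to the 'Chemistry' branch

Fix: Group the OR with parentheses (or use IN), then AND the threshold

Corrected query:
SELECT id, major, gpa FROM students WHERE (major = 'Art' OR major = 'Chemistry') AND gpa > 2.68

Result:
id | major     | gpa 
---+-----------+-----
2  | Chemistry | 3.66
4  | Chemistry | 3.13
6  | Art       | 2.97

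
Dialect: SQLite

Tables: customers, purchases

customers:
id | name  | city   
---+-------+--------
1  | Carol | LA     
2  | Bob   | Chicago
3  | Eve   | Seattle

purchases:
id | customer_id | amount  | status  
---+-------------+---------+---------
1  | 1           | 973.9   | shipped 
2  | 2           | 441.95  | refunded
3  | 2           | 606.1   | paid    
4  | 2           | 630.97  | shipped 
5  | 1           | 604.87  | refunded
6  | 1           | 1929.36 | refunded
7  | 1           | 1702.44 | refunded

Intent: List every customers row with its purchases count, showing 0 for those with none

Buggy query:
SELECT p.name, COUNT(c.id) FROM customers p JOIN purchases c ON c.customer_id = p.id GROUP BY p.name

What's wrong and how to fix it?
Bug: INNER JOIN drops customers rows that have no matching purchases rows

Fix: Switch to LEFT JOIN to retain unmatched parent rows

Corrected query:
SELECT p.name, COUNT(c.id) FROM customers p LEFT JOIN purchases c ON c.customer_id = p.id GROUP BY p.name

Result:
name  | COUNT(c.id)
------+------------
Bob   | 3          
Carol | 4          
Eve   | 0          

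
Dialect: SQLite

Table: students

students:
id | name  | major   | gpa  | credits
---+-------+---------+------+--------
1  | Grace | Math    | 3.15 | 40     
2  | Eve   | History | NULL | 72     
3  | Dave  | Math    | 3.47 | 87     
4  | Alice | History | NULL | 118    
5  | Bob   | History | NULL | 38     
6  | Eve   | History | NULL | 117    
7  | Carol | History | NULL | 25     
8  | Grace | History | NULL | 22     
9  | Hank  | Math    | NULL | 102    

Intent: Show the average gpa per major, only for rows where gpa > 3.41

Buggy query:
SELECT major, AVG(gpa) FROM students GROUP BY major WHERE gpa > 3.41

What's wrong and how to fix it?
Bug: WHERE cannot follow GROUP BY

Fix: Place WHERE between FROM and GROUP BY

Corrected query:
SELECT major, AVG(gpa) FROM students WHERE gpa > 3.41 GROUP BY major

Result:
major | AVG(gpa)
------+---------
Math  | 3.47    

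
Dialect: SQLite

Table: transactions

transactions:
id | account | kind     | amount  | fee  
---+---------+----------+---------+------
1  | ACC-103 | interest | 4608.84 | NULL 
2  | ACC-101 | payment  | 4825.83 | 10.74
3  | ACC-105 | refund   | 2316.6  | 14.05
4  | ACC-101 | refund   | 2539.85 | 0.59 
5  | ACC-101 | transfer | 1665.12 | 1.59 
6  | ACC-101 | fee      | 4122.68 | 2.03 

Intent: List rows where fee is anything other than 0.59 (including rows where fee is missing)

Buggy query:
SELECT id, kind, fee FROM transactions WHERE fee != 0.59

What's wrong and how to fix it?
Bug: Inequality against NULL is unknown, not true; rows with NULL are dropped

Fix: Handle NULL separately with IS NULL alongside the inequality

Corrected query:
SELECT id, kind, fee FROM transactions WHERE fee != 0.59 OR fee IS NULL

Result:
id | kind     | fee  
---+----------+------
1  | interest | NULL 
2  | payment  | 10.74
3  | refund   | 14.05
5  | transfer | 1.59 
6  | fee      | 2.03 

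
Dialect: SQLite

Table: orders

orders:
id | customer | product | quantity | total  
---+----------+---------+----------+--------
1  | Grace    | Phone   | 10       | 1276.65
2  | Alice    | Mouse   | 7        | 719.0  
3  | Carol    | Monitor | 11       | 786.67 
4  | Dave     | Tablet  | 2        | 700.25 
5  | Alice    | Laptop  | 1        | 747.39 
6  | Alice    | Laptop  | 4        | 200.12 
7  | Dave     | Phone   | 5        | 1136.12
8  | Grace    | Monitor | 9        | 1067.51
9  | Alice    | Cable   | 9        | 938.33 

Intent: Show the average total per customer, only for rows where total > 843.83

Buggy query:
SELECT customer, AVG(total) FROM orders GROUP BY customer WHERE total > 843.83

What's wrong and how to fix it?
Bug: WHERE cannot follow GROUP BY

Fix: Place WHERE between FROM and GROUP BY

Corrected query:
SELECT customer, AVG(total) FROM orders WHERE total > 843.83 GROUP BY customer

Result:
customer | AVG(total)
---------+-----------
Alice    | 938.33    
Dave     | 1136.12   
Grace    | 1172.08   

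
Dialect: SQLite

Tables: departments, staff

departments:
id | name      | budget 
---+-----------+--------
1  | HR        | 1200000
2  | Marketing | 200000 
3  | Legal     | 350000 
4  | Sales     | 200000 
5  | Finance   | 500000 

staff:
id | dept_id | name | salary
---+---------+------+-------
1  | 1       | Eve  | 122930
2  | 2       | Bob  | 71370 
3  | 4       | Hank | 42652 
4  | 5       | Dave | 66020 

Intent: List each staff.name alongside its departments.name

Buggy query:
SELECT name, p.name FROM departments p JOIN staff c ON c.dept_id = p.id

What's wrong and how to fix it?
Bug: 'name' exists in both joined tables, so the database can't tell which one is meant

Fix: Qualify the column with its table alias (c.name)

Corrected query:
SELECT c.name, p.name FROM departments p JOIN staff c ON c.dept_id = p.id

Result:
name | name     
-----+----------
Eve  | HR       
Bob  | Marketing
Hank | Sales    
Dave | Finance  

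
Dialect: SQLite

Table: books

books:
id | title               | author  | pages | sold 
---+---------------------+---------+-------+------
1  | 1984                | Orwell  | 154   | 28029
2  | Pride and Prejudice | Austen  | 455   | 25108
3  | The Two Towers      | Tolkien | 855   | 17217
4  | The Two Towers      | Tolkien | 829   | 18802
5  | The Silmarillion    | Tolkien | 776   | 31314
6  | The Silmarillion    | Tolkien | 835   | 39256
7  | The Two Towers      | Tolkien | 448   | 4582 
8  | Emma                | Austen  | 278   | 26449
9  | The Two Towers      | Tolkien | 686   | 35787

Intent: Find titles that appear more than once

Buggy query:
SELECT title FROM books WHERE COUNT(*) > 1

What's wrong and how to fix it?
Bug: COUNT(*) is an aggregate and cannot be used in WHERE

Fix: GROUP BY title, then filter groups with HAVING COUNT(*) > 1

Corrected query:
SELECT title FROM books GROUP BY title HAVING COUNT(*) > 1

Result:
title           
----------------
The Silmarillion
The Two Towers  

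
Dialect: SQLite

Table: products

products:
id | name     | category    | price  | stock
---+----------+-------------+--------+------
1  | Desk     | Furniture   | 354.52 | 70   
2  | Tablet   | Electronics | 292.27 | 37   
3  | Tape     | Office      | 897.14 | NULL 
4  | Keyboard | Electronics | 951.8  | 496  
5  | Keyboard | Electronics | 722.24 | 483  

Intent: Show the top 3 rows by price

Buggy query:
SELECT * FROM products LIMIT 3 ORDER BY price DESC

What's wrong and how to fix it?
Bug: ORDER BY cannot follow LIMIT; LIMIT is the final clause

Fix: Sort with ORDER BY, then apply LIMIT

Corrected query:
SELECT * FROM products ORDER BY price DESC LIMIT 3

Result:
id | name     | category    | price  | stock
---+----------+-------------+--------+------
4  | Keyboard | Electronics | 951.8  | 496  
3  | Tape     | Office      | 897.14 | NULL 
5  | Keyboard | Electronics | 722.24 | 483  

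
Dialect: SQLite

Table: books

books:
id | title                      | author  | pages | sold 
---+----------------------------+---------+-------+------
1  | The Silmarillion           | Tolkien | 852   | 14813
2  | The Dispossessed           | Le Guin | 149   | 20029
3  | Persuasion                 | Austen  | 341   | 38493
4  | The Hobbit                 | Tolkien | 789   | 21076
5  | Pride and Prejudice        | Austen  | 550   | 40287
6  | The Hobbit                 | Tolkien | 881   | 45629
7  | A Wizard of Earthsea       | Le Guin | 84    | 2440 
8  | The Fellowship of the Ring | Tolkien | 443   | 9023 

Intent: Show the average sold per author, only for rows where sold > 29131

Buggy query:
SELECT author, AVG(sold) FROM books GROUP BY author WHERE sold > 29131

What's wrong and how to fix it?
Bug: WHERE cannot follow GROUP BY

Fix: Move the WHERE clause before GROUP BY

Corrected query:
SELECT author, AVG(sold) FROM books WHERE sold > 29131 GROUP BY author

Result:
author  | AVG(sold)
--------+----------
Austen  | 39390    
Tolkien | 45629    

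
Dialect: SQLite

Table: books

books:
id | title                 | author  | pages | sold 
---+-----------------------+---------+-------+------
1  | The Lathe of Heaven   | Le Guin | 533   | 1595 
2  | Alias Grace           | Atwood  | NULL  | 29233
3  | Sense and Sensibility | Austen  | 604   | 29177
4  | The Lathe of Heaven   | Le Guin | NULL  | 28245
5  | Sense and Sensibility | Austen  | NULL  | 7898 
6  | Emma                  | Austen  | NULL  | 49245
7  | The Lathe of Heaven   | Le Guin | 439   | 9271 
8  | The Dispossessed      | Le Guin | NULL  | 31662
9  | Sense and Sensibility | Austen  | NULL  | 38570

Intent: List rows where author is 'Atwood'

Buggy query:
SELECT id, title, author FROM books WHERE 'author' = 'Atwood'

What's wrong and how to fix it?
Bug: 'author' in single quotes is a string literal, not the column; the comparison is literal-vs-literal and never true

Fix: Remove the quotes around the column name (or use double quotes for an identifier)

Corrected query:
SELECT id, title, author FROM books WHERE author = 'Atwood'

Result:
id | title       | author
---+-------------+-------
2  | Alias Grace | Atwood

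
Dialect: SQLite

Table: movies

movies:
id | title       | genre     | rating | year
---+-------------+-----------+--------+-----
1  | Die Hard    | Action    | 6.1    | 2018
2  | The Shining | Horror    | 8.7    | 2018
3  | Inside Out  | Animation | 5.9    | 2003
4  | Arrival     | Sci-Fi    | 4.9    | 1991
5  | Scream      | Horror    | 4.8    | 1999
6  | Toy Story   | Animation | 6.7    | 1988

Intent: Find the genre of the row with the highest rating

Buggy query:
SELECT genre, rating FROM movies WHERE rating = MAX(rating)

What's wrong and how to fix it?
Bug: WHERE is evaluated per row; an aggregate over the whole table isn't defined there

Fix: Use a subquery: WHERE rating = (SELECT MAX(rating) FROM movies)

Corrected query:
SELECT genre, rating FROM movies WHERE rating = (SELECT MAX(rating) FROM movies)

Result:
genre  | rating
-------+-------
Horror | 8.7   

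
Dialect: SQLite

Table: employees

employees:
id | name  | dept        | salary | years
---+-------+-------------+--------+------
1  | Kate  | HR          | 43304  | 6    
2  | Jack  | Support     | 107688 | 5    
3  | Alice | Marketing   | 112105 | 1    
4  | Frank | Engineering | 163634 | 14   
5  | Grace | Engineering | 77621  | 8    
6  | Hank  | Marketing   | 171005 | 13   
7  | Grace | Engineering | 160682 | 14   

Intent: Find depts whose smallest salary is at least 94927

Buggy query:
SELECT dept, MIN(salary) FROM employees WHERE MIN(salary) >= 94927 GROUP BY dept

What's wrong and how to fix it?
Bug: Aggregates like MIN are computed per group after WHERE runs

Fix: Use HAVING for the per-group MIN condition

Corrected query:
SELECT dept, MIN(salary) FROM employees GROUP BY dept HAVING MIN(salary) >= 94927

Result:
dept      | MIN(salary)
----------+------------
Marketing | 112105     
Support   | 107688     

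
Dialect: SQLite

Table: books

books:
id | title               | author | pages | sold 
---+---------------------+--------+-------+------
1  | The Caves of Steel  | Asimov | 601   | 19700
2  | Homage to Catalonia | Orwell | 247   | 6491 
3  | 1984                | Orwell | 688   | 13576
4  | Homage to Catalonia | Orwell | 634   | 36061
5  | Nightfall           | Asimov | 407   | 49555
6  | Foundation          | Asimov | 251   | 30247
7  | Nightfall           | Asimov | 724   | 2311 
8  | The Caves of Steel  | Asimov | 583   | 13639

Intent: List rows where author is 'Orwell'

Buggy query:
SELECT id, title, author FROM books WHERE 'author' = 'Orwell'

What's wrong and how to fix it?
Bug: Single quotes denote string literals in SQL; the column name is being compared as a constant string

Fix: Remove the quotes around the column name (or use double quotes for an identifier)

Corrected query:
SELECT id, title, author FROM books WHERE author = 'Orwell'

Result:
id | title               | author
---+---------------------+-------
2  | Homage to Catalonia | Orwell
3  | 1984                | Orwell
4  | Homage to Catalonia | Orwell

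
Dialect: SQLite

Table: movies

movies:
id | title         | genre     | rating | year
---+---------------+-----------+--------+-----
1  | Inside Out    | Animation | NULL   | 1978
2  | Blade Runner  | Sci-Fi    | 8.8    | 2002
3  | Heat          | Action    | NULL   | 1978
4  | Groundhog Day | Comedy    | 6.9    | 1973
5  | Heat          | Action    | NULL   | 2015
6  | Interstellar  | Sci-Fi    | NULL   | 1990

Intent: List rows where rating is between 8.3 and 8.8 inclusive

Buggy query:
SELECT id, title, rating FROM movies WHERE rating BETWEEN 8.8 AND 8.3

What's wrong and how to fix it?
Bug: BETWEEN expects the lower bound first; with 8.8 AND 8.3 the range is empty

Fix: Write BETWEEN 8.3 AND 8.8

Corrected query:
SELECT id, title, rating FROM movies WHERE rating BETWEEN 8.3 AND 8.8

Result:
id | title        | rating
---+--------------+-------
2  | Blade Runner | 8.8   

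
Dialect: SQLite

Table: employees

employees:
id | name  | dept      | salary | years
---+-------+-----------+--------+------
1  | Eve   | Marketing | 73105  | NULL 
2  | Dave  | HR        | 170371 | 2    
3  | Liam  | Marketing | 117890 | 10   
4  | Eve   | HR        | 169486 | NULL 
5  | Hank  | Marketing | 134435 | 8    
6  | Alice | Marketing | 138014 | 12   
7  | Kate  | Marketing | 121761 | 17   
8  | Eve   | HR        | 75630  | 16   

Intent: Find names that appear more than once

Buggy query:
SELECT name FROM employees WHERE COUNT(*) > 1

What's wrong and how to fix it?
Bug: WHERE can't reference COUNT(*); aggregates are computed after WHERE

Fix: GROUP BY name, then filter groups with HAVING COUNT(*) > 1

Corrected query:
SELECT name FROM employees GROUP BY name HAVING COUNT(*) > 1

Result:
name
----
Eve 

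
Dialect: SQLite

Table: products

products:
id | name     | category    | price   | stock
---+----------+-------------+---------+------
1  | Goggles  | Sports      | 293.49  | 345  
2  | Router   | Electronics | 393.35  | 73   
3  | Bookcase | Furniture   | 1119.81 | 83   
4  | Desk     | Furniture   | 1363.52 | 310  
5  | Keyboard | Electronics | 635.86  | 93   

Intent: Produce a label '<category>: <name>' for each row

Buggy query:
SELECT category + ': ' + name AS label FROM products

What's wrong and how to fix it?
Bug: SQLite uses || for string concatenation; + coerces text to numbers (yielding 0)

Fix: Use the || operator for string concatenation

Corrected query:
SELECT category || ': ' || name AS label FROM products

Result:
label                
---------------------
Sports: Goggles      
Electronics: Router  
Furniture: Bookcase  
Furniture: Desk      
Electronics: Keyboard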